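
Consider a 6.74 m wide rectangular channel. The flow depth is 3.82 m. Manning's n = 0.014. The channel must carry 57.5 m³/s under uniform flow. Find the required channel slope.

Flow area A = b·y = 6.74 × 3.82 = 25.75 m². Wetted perimeter P = b + 2y = 6.74 + 2×3.82 = 14.38 m.
Hydraulic radius R = A/P = 25.75/14.38 = 1.79 m.
From Manning's equation, S = [nQ / (1 A R^(2/3))]² = [0.014 × 57.5 / (1 × 25.75 × 1.79^(2/3))]² = 0.00045.

S = 0.00045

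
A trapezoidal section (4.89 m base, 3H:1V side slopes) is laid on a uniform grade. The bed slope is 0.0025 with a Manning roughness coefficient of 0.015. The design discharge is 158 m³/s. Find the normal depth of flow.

y_n = 2.69 m

Manning's equation rearranged: A R^(2/3) = nQ / (1·√S) = 0.015 × 158 / (√0.0025) = 47.4.
Trying y = 2.95 m: A R^(2/3) = 58.22 — high.
Trying y = 2.11 m: A R^(2/3) = 28.17 — low.
Trying y = 2.69 m: A R^(2/3) = 47.53 — matches.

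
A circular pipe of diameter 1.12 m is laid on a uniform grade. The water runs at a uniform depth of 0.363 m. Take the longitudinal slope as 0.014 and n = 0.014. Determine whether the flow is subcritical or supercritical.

supercritical

For a circular section of diameter D = 1.12 m at depth y = 0.363 m, the central angle is θ = 2 arccos(1 − 2y/D) = 2.423 rad. Then A = (D²/8)(θ − sin θ) = 0.2766 m² and P = Dθ/2 = 1.357 m.
Hydraulic radius R = A/P = 0.2766/1.357 = 0.2039 m.
V = (1/n) R^(2/3) √S = (1/0.014) × 0.2039^(2/3) × √0.014 = 2.928 m/s. Hydraulic depth D_h = A/T = 0.2766/1.048 = 0.2638 m.
Froude number Fr = V/√(g·D_h) = 2.928/√(9.81×0.2638) = 1.82, which is greater than 1, so the flow is supercritical.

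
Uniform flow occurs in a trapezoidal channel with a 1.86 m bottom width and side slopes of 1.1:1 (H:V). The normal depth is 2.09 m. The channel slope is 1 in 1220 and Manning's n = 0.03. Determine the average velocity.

V = 1 m/s

With bottom width b = 1.86 m and side slope z = 1.1: A = (b + zy)y = (1.86 + 1.1×2.09)×2.09 = 8.692 m²; P = b + 2y√(1+z²) = 1.86 + 2×2.09×1.487 = 8.074 m.
Hydraulic radius R = A/P = 8.692/8.074 = 1.077 m.
From Manning's equation, V = (1/n) R^(2/3) S^(1/2) = (1/0.03) × 1.077^(2/3) × 0.0008197^(1/2) = 1 m/s.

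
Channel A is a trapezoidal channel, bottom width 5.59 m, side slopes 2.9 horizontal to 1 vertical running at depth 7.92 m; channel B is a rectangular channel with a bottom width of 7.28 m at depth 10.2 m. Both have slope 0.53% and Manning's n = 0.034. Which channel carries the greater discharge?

channel A

Channel A: With bottom width b = 5.59 m and side slope z = 2.9: A = (b + zy)y = (5.59 + 2.9×7.92)×7.92 = 226.2 m²; P = b + 2y√(1+z²) = 5.59 + 2×7.92×3.068 = 54.18 m. Hydraulic radius R = A/P = 226.2/54.18 = 4.175 m. Q_A = (1/0.034)·226.2·4.175^(2/3)·√0.0053 = 1256 m³/s.
Channel B: Flow area A = b·y = 7.28 × 10.2 = 74.26 m². Wetted perimeter P = b + 2y = 7.28 + 2×10.2 = 27.68 m. Hydraulic radius R = A/P = 74.26/27.68 = 2.683 m. Q_B = (1/0.034)·74.26·2.683^(2/3)·√0.0053 = 307 m³/s.
Q_A = 1256 m³/s vs Q_B = 307 m³/s, so channel A carries more.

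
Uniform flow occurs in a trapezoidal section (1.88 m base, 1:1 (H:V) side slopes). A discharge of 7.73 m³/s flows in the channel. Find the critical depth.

At critical depth, Q² T / (g A³) = 1, i.e. A³/T = Q²/g = 7.73²/9.81 = 6.091.
At y = 0.731 m: A³/T = 2.08 — too small.
At y = 1.18 m: A³/T = 11.1 — too large.
At y = 0.997 m: A³/T = 6.092 — close enough.

y_c = 0.997 m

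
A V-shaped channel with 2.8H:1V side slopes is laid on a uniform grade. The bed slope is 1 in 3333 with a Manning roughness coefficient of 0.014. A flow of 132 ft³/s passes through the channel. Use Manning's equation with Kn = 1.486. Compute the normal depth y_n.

Manning's equation rearranged: A R^(2/3) = nQ / (1.486·√S) = 0.014 × 132 / (1.486 × √0.0003) = 71.8.
Try y = 3.09 ft: A R^(2/3) = 34.33 — low.
Try y = 4.64 ft: A R^(2/3) = 101.5 — high.
Try y = 4.08 ft: A R^(2/3) = 72.03 — matches.

y_n = 4.08 ft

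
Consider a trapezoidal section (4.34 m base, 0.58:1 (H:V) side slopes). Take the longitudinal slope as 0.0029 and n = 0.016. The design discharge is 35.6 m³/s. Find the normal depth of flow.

Manning's equation rearranged: A R^(2/3) = nQ / (1·√S) = 0.016 × 35.6 / (√0.0029) = 10.58.
Try y = 2.15 m: A R^(2/3) = 14.24 — too large.
Try y = 1.32 m: A R^(2/3) = 6.337 — too small.
Try y = 1.8 m: A R^(2/3) = 10.58 — ≈ 10.58.

y_n = 1.8 m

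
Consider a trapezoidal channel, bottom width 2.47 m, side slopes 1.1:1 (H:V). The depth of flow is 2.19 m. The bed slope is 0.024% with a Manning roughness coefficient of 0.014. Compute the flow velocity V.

V = 1.24 m/s

With bottom width b = 2.47 m and side slope z = 1.1: A = (b + zy)y = (2.47 + 1.1×2.19)×2.19 = 10.69 m²; P = b + 2y√(1+z²) = 2.47 + 2×2.19×1.487 = 8.981 m.
Hydraulic radius R = A/P = 10.69/8.981 = 1.19 m.
From Manning's equation, V = (1/n) R^(2/3) S^(1/2) = (1/0.014) × 1.19^(2/3) × 0.00024^(1/2) = 1.24 m/s.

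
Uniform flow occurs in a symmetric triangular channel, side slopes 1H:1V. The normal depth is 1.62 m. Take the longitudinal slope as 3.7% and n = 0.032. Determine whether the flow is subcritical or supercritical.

supercritical

For a triangular section with side slope z = 1: A = zy² = 1×1.62² = 2.624 m²; P = 2y√(1+z²) = 2×1.62×1.414 = 4.582 m.
Hydraulic radius R = A/P = 2.624/4.582 = 0.5728 m.
V = (1/n) R^(2/3) √S = (1/0.032) × 0.5728^(2/3) × √0.037 = 4.146 m/s. Hydraulic depth D_h = A/T = 2.624/3.24 = 0.81 m.
Froude number Fr = V/√(g·D_h) = 4.146/√(9.81×0.81) = 1.47, which is greater than 1, so the flow is supercritical.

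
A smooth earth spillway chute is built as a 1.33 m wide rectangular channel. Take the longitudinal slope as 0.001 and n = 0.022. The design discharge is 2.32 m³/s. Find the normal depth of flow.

Manning's equation rearranged: A R^(2/3) = nQ / (1·√S) = 0.022 × 2.32 / (√0.001) = 1.614.
At y = 2.17 m: A R^(2/3) = 1.84 — over.
At y = 1.51 m: A R^(2/3) = 1.2 — short.
At y = 1.94 m: A R^(2/3) = 1.615 — close enough.

y_n = 1.94 m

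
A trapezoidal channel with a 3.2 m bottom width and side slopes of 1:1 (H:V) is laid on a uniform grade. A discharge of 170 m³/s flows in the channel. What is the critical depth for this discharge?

y_c = 4.34 m

At critical depth, Q² T / (g A³) = 1, i.e. A³/T = Q²/g = 170²/9.81 = 2946.
At y = 3.1 m: A³/T = 792.5 — short.
At y = 5.45 m: A³/T = 7431 — over.
At y = 4.34 m: A³/T = 2950 — ≈ 2946.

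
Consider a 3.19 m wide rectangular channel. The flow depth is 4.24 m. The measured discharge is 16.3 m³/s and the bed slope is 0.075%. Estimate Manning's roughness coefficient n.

Flow area A = b·y = 3.19 × 4.24 = 13.53 m². Wetted perimeter P = b + 2y = 3.19 + 2×4.24 = 11.67 m.
Hydraulic radius R = A/P = 13.53/11.67 = 1.159 m.
Rearranging Manning's equation: n = (1/Q) A R^(2/3) S^(1/2) = (1/16.3) × 13.53 × 1.159^(2/3) × √0.00075 = 0.0251.

n = 0.0251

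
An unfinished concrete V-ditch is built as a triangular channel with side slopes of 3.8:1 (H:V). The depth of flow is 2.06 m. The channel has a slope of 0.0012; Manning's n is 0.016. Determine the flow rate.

Q = 34.8 m³/s

For a triangular section with side slope z = 3.8: A = zy² = 3.8×2.06² = 16.13 m²; P = 2y√(1+z²) = 2×2.06×3.929 = 16.19 m.
Hydraulic radius R = A/P = 16.13/16.19 = 0.9961 m.
Manning's equation: Q = (1/n) A R^(2/3) S^(1/2) = (1/0.016) × 16.13 × 0.9961^(2/3) × 0.0012^(1/2) = 34.8 m³/s.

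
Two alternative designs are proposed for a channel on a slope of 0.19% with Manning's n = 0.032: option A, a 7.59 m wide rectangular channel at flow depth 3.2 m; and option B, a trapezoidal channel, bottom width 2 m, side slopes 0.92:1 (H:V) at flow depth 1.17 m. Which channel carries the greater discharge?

Channel A: Flow area A = b·y = 7.59 × 3.2 = 24.29 m². Wetted perimeter P = b + 2y = 7.59 + 2×3.2 = 13.99 m. Hydraulic radius R = A/P = 24.29/13.99 = 1.736 m. Q_A = (1/0.032)·24.29·1.736^(2/3)·√0.0019 = 47.79 m³/s.
Channel B: With bottom width b = 2 m and side slope z = 0.92: A = (b + zy)y = (2 + 0.92×1.17)×1.17 = 3.599 m²; P = b + 2y√(1+z²) = 2 + 2×1.17×1.359 = 5.18 m. Hydraulic radius R = A/P = 3.599/5.18 = 0.6949 m. Q_B = (1/0.032)·3.599·0.6949^(2/3)·√0.0019 = 3.847 m³/s.
Q_A = 47.79 m³/s vs Q_B = 3.847 m³/s, so channel A carries more.

channel A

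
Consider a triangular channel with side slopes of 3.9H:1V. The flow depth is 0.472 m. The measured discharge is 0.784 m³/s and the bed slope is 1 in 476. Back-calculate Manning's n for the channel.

For a triangular section with side slope z = 3.9: A = zy² = 3.9×0.472² = 0.8689 m²; P = 2y√(1+z²) = 2×0.472×4.026 = 3.801 m.
Hydraulic radius R = A/P = 0.8689/3.801 = 0.2286 m.
Rearranging Manning's equation: n = (1/Q) A R^(2/3) S^(1/2) = (1/0.784) × 0.8689 × 0.2286^(2/3) × √0.002101 = 0.019.

n = 0.019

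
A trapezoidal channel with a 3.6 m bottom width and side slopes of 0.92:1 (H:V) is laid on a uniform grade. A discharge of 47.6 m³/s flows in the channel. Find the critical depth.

At critical depth, Q² T / (g A³) = 1, i.e. A³/T = Q²/g = 47.6²/9.81 = 231.
At y = 2.49 m: A³/T = 385.7 — over.
At y = 1.88 m: A³/T = 142.5 — short.
At y = 2.16 m: A³/T = 232.1 — ≈ 231.

y_c = 2.16 m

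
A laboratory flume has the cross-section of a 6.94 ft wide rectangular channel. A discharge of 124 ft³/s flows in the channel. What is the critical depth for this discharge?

y_c = 2.15 ft

For a rectangular channel, critical depth y_c = (q²/g)^(1/3) where q = Q/b = 124/6.94 = 17.87 ft²/s.
So y_c = (17.87²/32.2)^(1/3) = 2.15 ft.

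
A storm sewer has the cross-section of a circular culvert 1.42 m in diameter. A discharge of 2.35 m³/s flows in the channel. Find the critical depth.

y_c = 0.804 m

At critical depth, Q² T / (g A³) = 1, i.e. A³/T = Q²/g = 2.35²/9.81 = 0.5629.
Trying y = 0.665 m: A³/T = 0.2722 — short.
Trying y = 0.903 m: A³/T = 0.8777 — over.
Trying y = 0.804 m: A³/T = 0.5622 — matches.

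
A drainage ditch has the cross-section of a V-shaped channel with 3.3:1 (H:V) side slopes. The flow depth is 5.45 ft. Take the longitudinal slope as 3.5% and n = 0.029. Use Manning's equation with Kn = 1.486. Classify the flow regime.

For a triangular section with side slope z = 3.3: A = zy² = 3.3×5.45² = 98.02 ft²; P = 2y√(1+z²) = 2×5.45×3.448 = 37.59 ft.
Hydraulic radius R = A/P = 98.02/37.59 = 2.608 ft.
V = (1.486/n) R^(2/3) √S = (1.486/0.029) × 2.608^(2/3) × √0.035 = 18.16 ft/s. Hydraulic depth D_h = A/T = 98.02/35.97 = 2.725 ft.
Froude number Fr = V/√(g·D_h) = 18.16/√(32.2×2.725) = 1.94, which is greater than 1, so the flow is supercritical.

supercritical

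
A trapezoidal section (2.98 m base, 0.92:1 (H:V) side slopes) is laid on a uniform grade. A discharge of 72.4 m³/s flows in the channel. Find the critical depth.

At critical depth, Q² T / (g A³) = 1, i.e. A³/T = Q²/g = 72.4²/9.81 = 534.3.
Try y = 3.25 m: A³/T = 815.2 — high.
Try y = 2.41 m: A³/T = 265 — low.
Try y = 2.91 m: A³/T = 535.3 — close enough.

y_c = 2.91 m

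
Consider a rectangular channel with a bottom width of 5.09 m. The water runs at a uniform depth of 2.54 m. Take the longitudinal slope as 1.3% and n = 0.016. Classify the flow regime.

supercritical

Flow area A = b·y = 5.09 × 2.54 = 12.93 m². Wetted perimeter P = b + 2y = 5.09 + 2×2.54 = 10.17 m.
Hydraulic radius R = A/P = 12.93/10.17 = 1.271 m.
V = (1/n) R^(2/3) √S = (1/0.016) × 1.271^(2/3) × √0.013 = 8.363 m/s. Hydraulic depth D_h = A/T = 12.93/5.09 = 2.54 m.
Froude number Fr = V/√(g·D_h) = 8.363/√(9.81×2.54) = 1.68, which is greater than 1, so the flow is supercritical.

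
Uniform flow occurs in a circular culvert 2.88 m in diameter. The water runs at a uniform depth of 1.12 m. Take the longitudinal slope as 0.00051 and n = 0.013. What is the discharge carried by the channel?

Q = 2.91 m³/s

For a circular section of diameter D = 2.88 m at depth y = 1.12 m, the central angle is θ = 2 arccos(1 − 2y/D) = 2.693 rad. Then A = (D²/8)(θ − sin θ) = 2.343 m² and P = Dθ/2 = 3.879 m.
Hydraulic radius R = A/P = 2.343/3.879 = 0.6042 m.
Manning's equation: Q = (1/n) A R^(2/3) S^(1/2) = (1/0.013) × 2.343 × 0.6042^(2/3) × 0.00051^(1/2) = 2.91 m³/s.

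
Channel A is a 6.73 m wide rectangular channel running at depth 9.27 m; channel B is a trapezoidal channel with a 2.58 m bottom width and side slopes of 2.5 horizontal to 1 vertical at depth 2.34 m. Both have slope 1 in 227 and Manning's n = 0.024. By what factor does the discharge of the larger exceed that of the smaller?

Channel A: Flow area A = b·y = 6.73 × 9.27 = 62.39 m². Wetted perimeter P = b + 2y = 6.73 + 2×9.27 = 25.27 m. Hydraulic radius R = A/P = 62.39/25.27 = 2.469 m. Q_A = (1/0.024)·62.39·2.469^(2/3)·√0.004405 = 315.2 m³/s.
Channel B: With bottom width b = 2.58 m and side slope z = 2.5: A = (b + zy)y = (2.58 + 2.5×2.34)×2.34 = 19.73 m²; P = b + 2y√(1+z²) = 2.58 + 2×2.34×2.693 = 15.18 m. Hydraulic radius R = A/P = 19.73/15.18 = 1.299 m. Q_B = (1/0.024)·19.73·1.299^(2/3)·√0.004405 = 64.96 m³/s.
The larger discharge is 315.2 m³/s and the smaller is 64.96 m³/s; the ratio is 4.85.

4.85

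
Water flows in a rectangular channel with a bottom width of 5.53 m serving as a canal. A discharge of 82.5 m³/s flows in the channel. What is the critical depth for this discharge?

y_c = 2.83 m

For a rectangular channel, critical depth y_c = (q²/g)^(1/3) where q = Q/b = 82.5/5.53 = 14.92 m²/s.
So y_c = (14.92²/9.81)^(1/3) = 2.83 m.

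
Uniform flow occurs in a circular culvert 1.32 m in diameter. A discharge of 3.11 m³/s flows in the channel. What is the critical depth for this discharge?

y_c = 0.949 m

At critical depth, Q² T / (g A³) = 1, i.e. A³/T = Q²/g = 3.11²/9.81 = 0.9859.
At y = 1.2 m: A³/T = 2.939 — too large.
At y = 0.949 m: A³/T = 0.9843 — matches.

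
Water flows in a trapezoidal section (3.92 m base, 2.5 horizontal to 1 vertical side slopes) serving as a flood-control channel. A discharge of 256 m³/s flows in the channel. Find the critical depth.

At critical depth, Q² T / (g A³) = 1, i.e. A³/T = Q²/g = 256²/9.81 = 6681.
Trying y = 4.41 m: A³/T = 11020 — too large.
Trying y = 3.4 m: A³/T = 3599 — too small.
Trying y = 3.93 m: A³/T = 6687 — close enough.

y_c = 3.93 m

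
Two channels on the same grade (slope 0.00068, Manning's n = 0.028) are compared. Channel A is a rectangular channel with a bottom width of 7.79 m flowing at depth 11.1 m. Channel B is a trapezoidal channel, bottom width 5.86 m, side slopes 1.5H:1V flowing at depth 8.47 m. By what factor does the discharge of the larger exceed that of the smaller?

2.38

Channel A: Flow area A = b·y = 7.79 × 11.1 = 86.47 m². Wetted perimeter P = b + 2y = 7.79 + 2×11.1 = 29.99 m. Hydraulic radius R = A/P = 86.47/29.99 = 2.883 m. Q_A = (1/0.028)·86.47·2.883^(2/3)·√0.00068 = 163.1 m³/s.
Channel B: With bottom width b = 5.86 m and side slope z = 1.5: A = (b + zy)y = (5.86 + 1.5×8.47)×8.47 = 157.2 m²; P = b + 2y√(1+z²) = 5.86 + 2×8.47×1.803 = 36.4 m. Hydraulic radius R = A/P = 157.2/36.4 = 4.32 m. Q_B = (1/0.028)·157.2·4.32^(2/3)·√0.00068 = 388.4 m³/s.
The larger discharge is 388.4 m³/s and the smaller is 163.1 m³/s; the ratio is 2.38.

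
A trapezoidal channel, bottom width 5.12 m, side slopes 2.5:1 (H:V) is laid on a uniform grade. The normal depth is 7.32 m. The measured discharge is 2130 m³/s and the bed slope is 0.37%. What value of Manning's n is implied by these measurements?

With bottom width b = 5.12 m and side slope z = 2.5: A = (b + zy)y = (5.12 + 2.5×7.32)×7.32 = 171.4 m²; P = b + 2y√(1+z²) = 5.12 + 2×7.32×2.693 = 44.54 m.
Hydraulic radius R = A/P = 171.4/44.54 = 3.849 m.
Rearranging Manning's equation: n = (1/Q) A R^(2/3) S^(1/2) = (1/2130) × 171.4 × 3.849^(2/3) × √0.0037 = 0.012.

n = 0.012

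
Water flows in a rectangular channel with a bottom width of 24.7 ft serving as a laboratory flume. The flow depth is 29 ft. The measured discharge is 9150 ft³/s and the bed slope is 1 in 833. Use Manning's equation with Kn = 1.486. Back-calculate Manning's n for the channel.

Flow area A = b·y = 24.7 × 29 = 716.3 ft². Wetted perimeter P = b + 2y = 24.7 + 2×29 = 82.7 ft.
Hydraulic radius R = A/P = 716.3/82.7 = 8.661 ft.
Rearranging Manning's equation: n = (1.486/Q) A R^(2/3) S^(1/2) = (1.486/9150) × 716.3 × 8.661^(2/3) × √0.0012 = 0.017.

n = 0.017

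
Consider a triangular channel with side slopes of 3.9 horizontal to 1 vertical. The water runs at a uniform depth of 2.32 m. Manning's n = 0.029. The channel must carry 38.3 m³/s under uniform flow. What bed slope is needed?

For a triangular section with side slope z = 3.9: A = zy² = 3.9×2.32² = 20.99 m²; P = 2y√(1+z²) = 2×2.32×4.026 = 18.68 m.
Hydraulic radius R = A/P = 20.99/18.68 = 1.124 m.
From Manning's equation, S = [nQ / (1 A R^(2/3))]² = [0.029 × 38.3 / (1 × 20.99 × 1.124^(2/3))]² = 0.0024.

S = 0.0024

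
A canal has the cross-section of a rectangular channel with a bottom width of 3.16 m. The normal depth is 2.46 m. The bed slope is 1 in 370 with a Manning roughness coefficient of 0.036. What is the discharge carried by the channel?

Q = 10.9 m³/s

Flow area A = b·y = 3.16 × 2.46 = 7.774 m². Wetted perimeter P = b + 2y = 3.16 + 2×2.46 = 8.08 m.
Hydraulic radius R = A/P = 7.774/8.08 = 0.9621 m.
Manning's equation: Q = (1/n) A R^(2/3) S^(1/2) = (1/0.036) × 7.774 × 0.9621^(2/3) × 0.002703^(1/2) = 10.9 m³/s.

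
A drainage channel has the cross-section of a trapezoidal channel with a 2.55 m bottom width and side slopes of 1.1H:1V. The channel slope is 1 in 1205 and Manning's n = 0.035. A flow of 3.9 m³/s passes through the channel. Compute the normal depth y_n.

y_n = 1.34 m

Manning's equation rearranged: A R^(2/3) = nQ / (1·√S) = 0.035 × 3.9 / (√0.0008299) = 4.738.
Trying y = 1.12 m: A R^(2/3) = 3.404 — low.
Trying y = 1.71 m: A R^(2/3) = 7.539 — high.
Trying y = 1.34 m: A R^(2/3) = 4.744 — matches.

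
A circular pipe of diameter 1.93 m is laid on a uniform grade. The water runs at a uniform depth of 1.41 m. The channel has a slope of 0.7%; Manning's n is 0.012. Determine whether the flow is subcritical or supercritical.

supercritical

For a circular section of diameter D = 1.93 m at depth y = 1.41 m, the central angle is θ = 2 arccos(1 − 2y/D) = 4.1 rad. Then A = (D²/8)(θ − sin θ) = 2.29 m² and P = Dθ/2 = 3.957 m.
Hydraulic radius R = A/P = 2.29/3.957 = 0.5788 m.
V = (1/n) R^(2/3) √S = (1/0.012) × 0.5788^(2/3) × √0.007 = 4.842 m/s. Hydraulic depth D_h = A/T = 2.29/1.713 = 1.337 m.
Froude number Fr = V/√(g·D_h) = 4.842/√(9.81×1.337) = 1.34, which is greater than 1, so the flow is supercritical.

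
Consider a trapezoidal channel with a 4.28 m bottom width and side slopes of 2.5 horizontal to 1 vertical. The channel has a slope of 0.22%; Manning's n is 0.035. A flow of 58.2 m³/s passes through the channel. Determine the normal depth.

Manning's equation rearranged: A R^(2/3) = nQ / (1·√S) = 0.035 × 58.2 / (√0.0022) = 43.43.
Trying y = 3.56 m: A R^(2/3) = 74.5 — high.
Trying y = 2.06 m: A R^(2/3) = 22.7 — low.
Trying y = 2.79 m: A R^(2/3) = 43.43 — matches.

y_n = 2.79 m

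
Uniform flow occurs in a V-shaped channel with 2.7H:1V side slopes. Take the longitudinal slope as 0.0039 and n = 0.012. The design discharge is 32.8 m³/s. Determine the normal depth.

y_n = 1.66 m

Manning's equation rearranged: A R^(2/3) = nQ / (1·√S) = 0.012 × 32.8 / (√0.0039) = 6.303.
Try y = 1.99 m: A R^(2/3) = 10.21 — too large.
Try y = 1.16 m: A R^(2/3) = 2.421 — too small.
Try y = 1.66 m: A R^(2/3) = 6.295 — matches.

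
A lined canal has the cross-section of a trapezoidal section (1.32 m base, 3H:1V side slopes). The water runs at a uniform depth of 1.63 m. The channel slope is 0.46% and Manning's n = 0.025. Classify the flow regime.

With bottom width b = 1.32 m and side slope z = 3: A = (b + zy)y = (1.32 + 3×1.63)×1.63 = 10.12 m²; P = b + 2y√(1+z²) = 1.32 + 2×1.63×3.162 = 11.63 m.
Hydraulic radius R = A/P = 10.12/11.63 = 0.8704 m.
V = (1/n) R^(2/3) √S = (1/0.025) × 0.8704^(2/3) × √0.0046 = 2.473 m/s. Hydraulic depth D_h = A/T = 10.12/11.1 = 0.9119 m.
Froude number Fr = V/√(g·D_h) = 2.473/√(9.81×0.9119) = 0.827, which is less than 1, so the flow is subcritical.

subcritical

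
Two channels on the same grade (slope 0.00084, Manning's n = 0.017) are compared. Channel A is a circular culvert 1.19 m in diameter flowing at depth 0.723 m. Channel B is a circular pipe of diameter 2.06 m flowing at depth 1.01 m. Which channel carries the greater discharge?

Channel A: For a circular section of diameter D = 1.19 m at depth y = 0.723 m, the central angle is θ = 2 arccos(1 − 2y/D) = 3.575 rad. Then A = (D²/8)(θ − sin θ) = 0.7072 m² and P = Dθ/2 = 2.127 m. Hydraulic radius R = A/P = 0.7072/2.127 = 0.3325 m. Q_A = (1/0.017)·0.7072·0.3325^(2/3)·√0.00084 = 0.5787 m³/s.
Channel B: For a circular section of diameter D = 2.06 m at depth y = 1.01 m, the central angle is θ = 2 arccos(1 − 2y/D) = 3.103 rad. Then A = (D²/8)(θ − sin θ) = 1.625 m² and P = Dθ/2 = 3.196 m. Hydraulic radius R = A/P = 1.625/3.196 = 0.5086 m. Q_B = (1/0.017)·1.625·0.5086^(2/3)·√0.00084 = 1.765 m³/s.
Q_A = 0.5787 m³/s vs Q_B = 1.765 m³/s, so channel B carries more.

channel B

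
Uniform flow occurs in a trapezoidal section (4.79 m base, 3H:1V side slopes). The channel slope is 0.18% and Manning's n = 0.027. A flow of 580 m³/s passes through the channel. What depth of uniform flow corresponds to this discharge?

Manning's equation rearranged: A R^(2/3) = nQ / (1·√S) = 0.027 × 580 / (√0.0018) = 369.1.
Try y = 5.71 m: A R^(2/3) = 263.8 — too small.
Try y = 7.9 m: A R^(2/3) = 577.5 — too large.
Try y = 6.57 m: A R^(2/3) = 369.2 — matches.

y_n = 6.57 m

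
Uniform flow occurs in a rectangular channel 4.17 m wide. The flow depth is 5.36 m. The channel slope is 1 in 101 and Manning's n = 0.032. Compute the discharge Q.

Q = 91.1 m³/s

Flow area A = b·y = 4.17 × 5.36 = 22.35 m². Wetted perimeter P = b + 2y = 4.17 + 2×5.36 = 14.89 m.
Hydraulic radius R = A/P = 22.35/14.89 = 1.501 m.
Manning's equation: Q = (1/n) A R^(2/3) S^(1/2) = (1/0.032) × 22.35 × 1.501^(2/3) × 0.009901^(1/2) = 91.1 m³/s.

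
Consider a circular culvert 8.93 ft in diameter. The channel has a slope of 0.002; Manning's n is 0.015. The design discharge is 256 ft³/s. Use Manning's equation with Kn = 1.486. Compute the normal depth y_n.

Manning's equation rearranged: A R^(2/3) = nQ / (1.486·√S) = 0.015 × 256 / (1.486 × √0.002) = 57.78.
Try y = 5.71 ft: A R^(2/3) = 79.03 — too large.
Try y = 3.94 ft: A R^(2/3) = 43.03 — too small.
Try y = 4.67 ft: A R^(2/3) = 57.68 — close enough.

y_n = 4.67 ft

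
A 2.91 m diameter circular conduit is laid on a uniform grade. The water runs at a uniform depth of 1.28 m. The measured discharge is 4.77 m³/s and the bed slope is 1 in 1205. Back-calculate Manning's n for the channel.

n = 0.013

For a circular section of diameter D = 2.91 m at depth y = 1.28 m, the central angle is θ = 2 arccos(1 − 2y/D) = 2.9 rad. Then A = (D²/8)(θ − sin θ) = 2.817 m² and P = Dθ/2 = 4.22 m.
Hydraulic radius R = A/P = 2.817/4.22 = 0.6676 m.
Rearranging Manning's equation: n = (1/Q) A R^(2/3) S^(1/2) = (1/4.77) × 2.817 × 0.6676^(2/3) × √0.0008299 = 0.013.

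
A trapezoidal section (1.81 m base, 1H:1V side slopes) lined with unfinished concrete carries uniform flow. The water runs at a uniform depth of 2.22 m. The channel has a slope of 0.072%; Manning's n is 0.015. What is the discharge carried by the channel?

Q = 17.1 m³/s

With bottom width b = 1.81 m and side slope z = 1: A = (b + zy)y = (1.81 + 1×2.22)×2.22 = 8.947 m²; P = b + 2y√(1+z²) = 1.81 + 2×2.22×1.414 = 8.089 m.
Hydraulic radius R = A/P = 8.947/8.089 = 1.106 m.
Manning's equation: Q = (1/n) A R^(2/3) S^(1/2) = (1/0.015) × 8.947 × 1.106^(2/3) × 0.00072^(1/2) = 17.1 m³/s.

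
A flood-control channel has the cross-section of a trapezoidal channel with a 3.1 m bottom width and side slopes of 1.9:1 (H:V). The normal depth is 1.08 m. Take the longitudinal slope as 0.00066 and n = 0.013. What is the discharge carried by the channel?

With bottom width b = 3.1 m and side slope z = 1.9: A = (b + zy)y = (3.1 + 1.9×1.08)×1.08 = 5.564 m²; P = b + 2y√(1+z²) = 3.1 + 2×1.08×2.147 = 7.738 m.
Hydraulic radius R = A/P = 5.564/7.738 = 0.7191 m.
Manning's equation: Q = (1/n) A R^(2/3) S^(1/2) = (1/0.013) × 5.564 × 0.7191^(2/3) × 0.00066^(1/2) = 8.83 m³/s.

Q = 8.83 m³/s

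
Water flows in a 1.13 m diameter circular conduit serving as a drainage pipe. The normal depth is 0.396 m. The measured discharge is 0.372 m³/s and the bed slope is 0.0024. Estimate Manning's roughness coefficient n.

For a circular section of diameter D = 1.13 m at depth y = 0.396 m, the central angle is θ = 2 arccos(1 − 2y/D) = 2.534 rad. Then A = (D²/8)(θ − sin θ) = 0.3134 m² and P = Dθ/2 = 1.432 m.
Hydraulic radius R = A/P = 0.3134/1.432 = 0.2189 m.
Rearranging Manning's equation: n = (1/Q) A R^(2/3) S^(1/2) = (1/0.372) × 0.3134 × 0.2189^(2/3) × √0.0024 = 0.015.

n = 0.015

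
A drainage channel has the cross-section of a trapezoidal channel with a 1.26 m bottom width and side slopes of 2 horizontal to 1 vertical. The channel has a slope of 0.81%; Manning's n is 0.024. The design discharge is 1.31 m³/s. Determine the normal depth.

y_n = 0.403 m

Manning's equation rearranged: A R^(2/3) = nQ / (1·√S) = 0.024 × 1.31 / (√0.0081) = 0.3493.
At y = 0.357 m: A R^(2/3) = 0.2772 — short.
At y = 0.46 m: A R^(2/3) = 0.4517 — over.
At y = 0.403 m: A R^(2/3) = 0.3494 — ≈ 0.3493.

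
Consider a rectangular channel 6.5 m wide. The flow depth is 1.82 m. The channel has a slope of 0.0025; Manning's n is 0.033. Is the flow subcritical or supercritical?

Flow area A = b·y = 6.5 × 1.82 = 11.83 m². Wetted perimeter P = b + 2y = 6.5 + 2×1.82 = 10.14 m.
Hydraulic radius R = A/P = 11.83/10.14 = 1.167 m.
V = (1/n) R^(2/3) √S = (1/0.033) × 1.167^(2/3) × √0.0025 = 1.679 m/s. Hydraulic depth D_h = A/T = 11.83/6.5 = 1.82 m.
Froude number Fr = V/√(g·D_h) = 1.679/√(9.81×1.82) = 0.397, which is less than 1, so the flow is subcritical.

subcritical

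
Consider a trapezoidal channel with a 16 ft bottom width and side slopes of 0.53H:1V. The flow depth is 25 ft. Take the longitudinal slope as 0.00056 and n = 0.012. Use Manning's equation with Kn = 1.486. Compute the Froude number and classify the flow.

With bottom width b = 16 ft and side slope z = 0.53: A = (b + zy)y = (16 + 0.53×25)×25 = 731.2 ft²; P = b + 2y√(1+z²) = 16 + 2×25×1.132 = 72.59 ft.
Hydraulic radius R = A/P = 731.2/72.59 = 10.07 ft.
V = (1.486/n) R^(2/3) √S = (1.486/0.012) × 10.07^(2/3) × √0.00056 = 13.67 ft/s. Hydraulic depth D_h = A/T = 731.2/42.5 = 17.21 ft.
Froude number Fr = V/√(g·D_h) = 13.67/√(32.2×17.21) = 0.581, which is less than 1, so the flow is subcritical.

subcritical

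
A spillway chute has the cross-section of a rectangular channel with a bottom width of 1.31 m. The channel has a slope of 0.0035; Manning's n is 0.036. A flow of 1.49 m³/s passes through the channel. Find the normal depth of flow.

Manning's equation rearranged: A R^(2/3) = nQ / (1·√S) = 0.036 × 1.49 / (√0.0035) = 0.9067.
Trying y = 1.39 m: A R^(2/3) = 1.062 — too large.
Trying y = 0.965 m: A R^(2/3) = 0.675 — too small.
Trying y = 1.22 m: A R^(2/3) = 0.9051 — close enough.

y_n = 1.22 m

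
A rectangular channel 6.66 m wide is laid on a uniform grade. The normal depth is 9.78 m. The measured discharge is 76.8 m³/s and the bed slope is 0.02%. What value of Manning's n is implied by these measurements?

Flow area A = b·y = 6.66 × 9.78 = 65.13 m². Wetted perimeter P = b + 2y = 6.66 + 2×9.78 = 26.22 m.
Hydraulic radius R = A/P = 65.13/26.22 = 2.484 m.
Rearranging Manning's equation: n = (1/Q) A R^(2/3) S^(1/2) = (1/76.8) × 65.13 × 2.484^(2/3) × √0.0002 = 0.022.

n = 0.022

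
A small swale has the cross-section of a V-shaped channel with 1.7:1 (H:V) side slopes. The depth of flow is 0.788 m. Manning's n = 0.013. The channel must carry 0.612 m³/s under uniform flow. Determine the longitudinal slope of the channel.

For a triangular section with side slope z = 1.7: A = zy² = 1.7×0.788² = 1.056 m²; P = 2y√(1+z²) = 2×0.788×1.972 = 3.108 m.
Hydraulic radius R = A/P = 1.056/3.108 = 0.3396 m.
From Manning's equation, S = [nQ / (1 A R^(2/3))]² = [0.013 × 0.612 / (1 × 1.056 × 0.3396^(2/3))]² = 0.00024.

S = 0.00024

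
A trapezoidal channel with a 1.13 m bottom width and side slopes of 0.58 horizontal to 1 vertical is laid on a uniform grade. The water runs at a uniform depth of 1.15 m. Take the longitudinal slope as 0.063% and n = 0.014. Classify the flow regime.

With bottom width b = 1.13 m and side slope z = 0.58: A = (b + zy)y = (1.13 + 0.58×1.15)×1.15 = 2.067 m²; P = b + 2y√(1+z²) = 1.13 + 2×1.15×1.156 = 3.789 m.
Hydraulic radius R = A/P = 2.067/3.789 = 0.5454 m.
V = (1/n) R^(2/3) √S = (1/0.014) × 0.5454^(2/3) × √0.00063 = 1.197 m/s. Hydraulic depth D_h = A/T = 2.067/2.464 = 0.8387 m.
Froude number Fr = V/√(g·D_h) = 1.197/√(9.81×0.8387) = 0.417, which is less than 1, so the flow is subcritical.

subcritical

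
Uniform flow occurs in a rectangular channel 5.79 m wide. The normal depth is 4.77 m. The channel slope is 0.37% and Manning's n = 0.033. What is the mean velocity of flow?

Flow area A = b·y = 5.79 × 4.77 = 27.62 m². Wetted perimeter P = b + 2y = 5.79 + 2×4.77 = 15.33 m.
Hydraulic radius R = A/P = 27.62/15.33 = 1.802 m.
From Manning's equation, V = (1/n) R^(2/3) S^(1/2) = (1/0.033) × 1.802^(2/3) × 0.0037^(1/2) = 2.73 m/s.

V = 2.73 m/s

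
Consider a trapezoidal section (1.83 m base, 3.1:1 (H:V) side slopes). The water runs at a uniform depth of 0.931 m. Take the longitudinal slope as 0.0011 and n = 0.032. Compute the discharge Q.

With bottom width b = 1.83 m and side slope z = 3.1: A = (b + zy)y = (1.83 + 3.1×0.931)×0.931 = 4.391 m²; P = b + 2y√(1+z²) = 1.83 + 2×0.931×3.257 = 7.895 m.
Hydraulic radius R = A/P = 4.391/7.895 = 0.5561 m.
Manning's equation: Q = (1/n) A R^(2/3) S^(1/2) = (1/0.032) × 4.391 × 0.5561^(2/3) × 0.0011^(1/2) = 3.08 m³/s.

Q = 3.08 m³/s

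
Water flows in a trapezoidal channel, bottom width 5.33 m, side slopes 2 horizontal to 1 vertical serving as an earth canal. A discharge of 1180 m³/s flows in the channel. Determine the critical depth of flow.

y_c = 8.12 m

At critical depth, Q² T / (g A³) = 1, i.e. A³/T = Q²/g = 1180²/9.81 = 141900.
Trying y = 9.75 m: A³/T = 320100 — over.
Trying y = 6.32 m: A³/T = 47860 — short.
Trying y = 8.12 m: A³/T = 142100 — ≈ 141900.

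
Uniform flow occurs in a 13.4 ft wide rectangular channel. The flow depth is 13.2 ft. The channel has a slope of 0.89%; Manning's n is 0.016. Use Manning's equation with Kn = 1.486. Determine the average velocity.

V = 23.7 ft/s

Flow area A = b·y = 13.4 × 13.2 = 176.9 ft². Wetted perimeter P = b + 2y = 13.4 + 2×13.2 = 39.8 ft.
Hydraulic radius R = A/P = 176.9/39.8 = 4.444 ft.
From Manning's equation, V = (1.486/n) R^(2/3) S^(1/2) = (1.486/0.016) × 4.444^(2/3) × 0.0089^(1/2) = 23.7 ft/s.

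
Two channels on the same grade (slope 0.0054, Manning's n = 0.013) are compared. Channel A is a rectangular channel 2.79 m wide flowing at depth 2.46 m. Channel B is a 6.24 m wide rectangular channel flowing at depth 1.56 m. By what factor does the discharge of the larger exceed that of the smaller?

Channel A: Flow area A = b·y = 2.79 × 2.46 = 6.863 m². Wetted perimeter P = b + 2y = 2.79 + 2×2.46 = 7.71 m. Hydraulic radius R = A/P = 6.863/7.71 = 0.8902 m. Q_A = (1/0.013)·6.863·0.8902^(2/3)·√0.0054 = 35.9 m³/s.
Channel B: Flow area A = b·y = 6.24 × 1.56 = 9.734 m². Wetted perimeter P = b + 2y = 6.24 + 2×1.56 = 9.36 m. Hydraulic radius R = A/P = 9.734/9.36 = 1.04 m. Q_B = (1/0.013)·9.734·1.04^(2/3)·√0.0054 = 56.48 m³/s.
The larger discharge is 56.48 m³/s and the smaller is 35.9 m³/s; the ratio is 1.57.

1.57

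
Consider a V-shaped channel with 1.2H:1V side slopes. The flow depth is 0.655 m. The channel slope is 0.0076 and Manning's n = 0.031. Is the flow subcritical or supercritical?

For a triangular section with side slope z = 1.2: A = zy² = 1.2×0.655² = 0.5148 m²; P = 2y√(1+z²) = 2×0.655×1.562 = 2.046 m.
Hydraulic radius R = A/P = 0.5148/2.046 = 0.2516 m.
V = (1/n) R^(2/3) √S = (1/0.031) × 0.2516^(2/3) × √0.0076 = 1.121 m/s. Hydraulic depth D_h = A/T = 0.5148/1.572 = 0.3275 m.
Froude number Fr = V/√(g·D_h) = 1.121/√(9.81×0.3275) = 0.625, which is less than 1, so the flow is subcritical.

subcritical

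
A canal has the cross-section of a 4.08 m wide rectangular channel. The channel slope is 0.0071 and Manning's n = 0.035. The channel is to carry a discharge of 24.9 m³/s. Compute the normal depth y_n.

y_n = 2.38 m

Manning's equation rearranged: A R^(2/3) = nQ / (1·√S) = 0.035 × 24.9 / (√0.0071) = 10.34.
At y = 1.66 m: A R^(2/3) = 6.384 — too small.
At y = 2.38 m: A R^(2/3) = 10.34 — ≈ 10.34.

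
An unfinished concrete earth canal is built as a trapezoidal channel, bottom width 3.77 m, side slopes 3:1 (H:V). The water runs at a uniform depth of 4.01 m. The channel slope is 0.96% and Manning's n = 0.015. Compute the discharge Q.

Q = 695 m³/s

With bottom width b = 3.77 m and side slope z = 3: A = (b + zy)y = (3.77 + 3×4.01)×4.01 = 63.36 m²; P = b + 2y√(1+z²) = 3.77 + 2×4.01×3.162 = 29.13 m.
Hydraulic radius R = A/P = 63.36/29.13 = 2.175 m.
Manning's equation: Q = (1/n) A R^(2/3) S^(1/2) = (1/0.015) × 63.36 × 2.175^(2/3) × 0.0096^(1/2) = 695 m³/s.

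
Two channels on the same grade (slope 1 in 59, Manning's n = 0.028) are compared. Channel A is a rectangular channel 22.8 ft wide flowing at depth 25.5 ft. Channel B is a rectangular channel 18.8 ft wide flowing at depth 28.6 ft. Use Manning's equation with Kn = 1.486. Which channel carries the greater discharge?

channel A

Channel A: Flow area A = b·y = 22.8 × 25.5 = 581.4 ft². Wetted perimeter P = b + 2y = 22.8 + 2×25.5 = 73.8 ft. Hydraulic radius R = A/P = 581.4/73.8 = 7.878 ft. Q_A = (1.486/0.028)·581.4·7.878^(2/3)·√0.01695 = 15900 ft³/s.
Channel B: Flow area A = b·y = 18.8 × 28.6 = 537.7 ft². Wetted perimeter P = b + 2y = 18.8 + 2×28.6 = 76 ft. Hydraulic radius R = A/P = 537.7/76 = 7.075 ft. Q_B = (1.486/0.028)·537.7·7.075^(2/3)·√0.01695 = 13690 ft³/s.
Q_A = 15900 ft³/s vs Q_B = 13690 ft³/s, so channel A carries more.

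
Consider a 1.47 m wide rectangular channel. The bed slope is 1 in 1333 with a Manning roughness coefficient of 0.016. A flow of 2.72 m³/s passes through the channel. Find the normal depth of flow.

y_n = 1.69 m

Manning's equation rearranged: A R^(2/3) = nQ / (1·√S) = 0.016 × 2.72 / (√0.0007502) = 1.589.
At y = 2.07 m: A R^(2/3) = 2.024 — high.
At y = 1.69 m: A R^(2/3) = 1.59 — close enough.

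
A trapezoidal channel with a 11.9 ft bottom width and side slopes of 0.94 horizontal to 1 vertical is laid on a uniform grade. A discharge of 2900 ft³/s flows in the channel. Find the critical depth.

y_c = 9.51 ft

At critical depth, Q² T / (g A³) = 1, i.e. A³/T = Q²/g = 2900²/32.2 = 261200.
Trying y = 8.44 ft: A³/T = 168900 — low.
Trying y = 11.2 ft: A³/T = 480900 — high.
Trying y = 9.51 ft: A³/T = 261400 — close enough.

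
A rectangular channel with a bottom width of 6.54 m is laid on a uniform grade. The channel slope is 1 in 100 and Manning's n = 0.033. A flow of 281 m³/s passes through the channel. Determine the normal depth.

Manning's equation rearranged: A R^(2/3) = nQ / (1·√S) = 0.033 × 281 / (√0.01) = 92.73.
At y = 6.8 m: A R^(2/3) = 75.41 — short.
At y = 9.72 m: A R^(2/3) = 115.4 — over.
At y = 8.07 m: A R^(2/3) = 92.68 — matches.

y_n = 8.07 m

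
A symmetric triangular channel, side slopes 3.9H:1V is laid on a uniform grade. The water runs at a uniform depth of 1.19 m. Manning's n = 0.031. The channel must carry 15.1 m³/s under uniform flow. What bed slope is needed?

S = 0.015

For a triangular section with side slope z = 3.9: A = zy² = 3.9×1.19² = 5.523 m²; P = 2y√(1+z²) = 2×1.19×4.026 = 9.582 m.
Hydraulic radius R = A/P = 5.523/9.582 = 0.5764 m.
From Manning's equation, S = [nQ / (1 A R^(2/3))]² = [0.031 × 15.1 / (1 × 5.523 × 0.5764^(2/3))]² = 0.015.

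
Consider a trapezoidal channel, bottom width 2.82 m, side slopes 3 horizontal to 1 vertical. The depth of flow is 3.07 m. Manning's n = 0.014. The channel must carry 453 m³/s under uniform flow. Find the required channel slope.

With bottom width b = 2.82 m and side slope z = 3: A = (b + zy)y = (2.82 + 3×3.07)×3.07 = 36.93 m²; P = b + 2y√(1+z²) = 2.82 + 2×3.07×3.162 = 22.24 m.
Hydraulic radius R = A/P = 36.93/22.24 = 1.661 m.
From Manning's equation, S = [nQ / (1 A R^(2/3))]² = [0.014 × 453 / (1 × 36.93 × 1.661^(2/3))]² = 0.015.

S = 0.015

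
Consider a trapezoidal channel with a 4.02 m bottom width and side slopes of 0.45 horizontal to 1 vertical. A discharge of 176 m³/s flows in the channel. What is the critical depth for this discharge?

At critical depth, Q² T / (g A³) = 1, i.e. A³/T = Q²/g = 176²/9.81 = 3158.
Trying y = 5.72 m: A³/T = 5853 — over.
Trying y = 4.28 m: A³/T = 2094 — short.
Trying y = 4.81 m: A³/T = 3153 — close enough.

y_c = 4.81 m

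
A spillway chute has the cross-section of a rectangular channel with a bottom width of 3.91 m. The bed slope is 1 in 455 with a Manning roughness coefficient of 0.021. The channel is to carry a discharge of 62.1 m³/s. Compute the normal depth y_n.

Manning's equation rearranged: A R^(2/3) = nQ / (1·√S) = 0.021 × 62.1 / (√0.002198) = 27.82.
Trying y = 4.43 m: A R^(2/3) = 21.22 — short.
Trying y = 6.47 m: A R^(2/3) = 33.17 — over.
Trying y = 5.56 m: A R^(2/3) = 27.8 — ≈ 27.82.

y_n = 5.56 m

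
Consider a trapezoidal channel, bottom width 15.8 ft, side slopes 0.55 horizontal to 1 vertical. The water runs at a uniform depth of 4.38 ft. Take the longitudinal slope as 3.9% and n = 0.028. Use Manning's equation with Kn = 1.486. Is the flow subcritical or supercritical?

supercritical

With bottom width b = 15.8 ft and side slope z = 0.55: A = (b + zy)y = (15.8 + 0.55×4.38)×4.38 = 79.76 ft²; P = b + 2y√(1+z²) = 15.8 + 2×4.38×1.141 = 25.8 ft.
Hydraulic radius R = A/P = 79.76/25.8 = 3.092 ft.
V = (1.486/n) R^(2/3) √S = (1.486/0.028) × 3.092^(2/3) × √0.039 = 22.24 ft/s. Hydraulic depth D_h = A/T = 79.76/20.62 = 3.868 ft.
Froude number Fr = V/√(g·D_h) = 22.24/√(32.2×3.868) = 1.99, which is greater than 1, so the flow is supercritical.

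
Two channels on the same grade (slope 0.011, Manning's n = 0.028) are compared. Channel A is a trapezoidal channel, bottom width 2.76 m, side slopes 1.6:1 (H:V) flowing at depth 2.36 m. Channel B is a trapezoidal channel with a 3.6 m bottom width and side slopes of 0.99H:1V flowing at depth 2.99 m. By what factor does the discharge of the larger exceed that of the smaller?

Channel A: With bottom width b = 2.76 m and side slope z = 1.6: A = (b + zy)y = (2.76 + 1.6×2.36)×2.36 = 15.42 m²; P = b + 2y√(1+z²) = 2.76 + 2×2.36×1.887 = 11.67 m. Hydraulic radius R = A/P = 15.42/11.67 = 1.322 m. Q_A = (1/0.028)·15.42·1.322^(2/3)·√0.011 = 69.6 m³/s.
Channel B: With bottom width b = 3.6 m and side slope z = 0.99: A = (b + zy)y = (3.6 + 0.99×2.99)×2.99 = 19.61 m²; P = b + 2y√(1+z²) = 3.6 + 2×2.99×1.407 = 12.01 m. Hydraulic radius R = A/P = 19.61/12.01 = 1.633 m. Q_B = (1/0.028)·19.61·1.633^(2/3)·√0.011 = 101.9 m³/s.
The larger discharge is 101.9 m³/s and the smaller is 69.6 m³/s; the ratio is 1.46.

1.46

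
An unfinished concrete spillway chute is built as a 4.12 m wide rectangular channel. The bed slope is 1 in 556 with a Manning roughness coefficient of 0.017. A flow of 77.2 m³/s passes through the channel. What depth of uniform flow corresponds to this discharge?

y_n = 5.7 m

Manning's equation rearranged: A R^(2/3) = nQ / (1·√S) = 0.017 × 77.2 / (√0.001799) = 30.95.
At y = 5.13 m: A R^(2/3) = 27.32 — too small.
At y = 6.81 m: A R^(2/3) = 38.09 — too large.
At y = 5.7 m: A R^(2/3) = 30.95 — matches.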